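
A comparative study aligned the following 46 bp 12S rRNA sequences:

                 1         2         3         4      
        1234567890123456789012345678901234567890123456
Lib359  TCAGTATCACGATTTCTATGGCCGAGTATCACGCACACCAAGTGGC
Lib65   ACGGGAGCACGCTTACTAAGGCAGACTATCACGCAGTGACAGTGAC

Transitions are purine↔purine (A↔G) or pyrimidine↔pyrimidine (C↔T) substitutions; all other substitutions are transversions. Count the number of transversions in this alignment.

Mismatches occur at site 1 (T→A, transversion), site 3 (A→G, transition), site 5 (T→G, transversion), site 7 (T→G, transversion), site 12 (A→C, transversion), site 15 (T→A, transversion), site 19 (T→A, transversion), site 23 (C→A, transversion), site 26 (G→C, transversion), site 36 (C→G, transversion), site 37 (A→T, transversion), site 38 (C→G, transversion), site 39 (C→A, transversion), site 40 (A→C, transversion), site 45 (G→A, transition).
Of the 15 differences, 2 transitions and 13 transversions, so the answer is 13.

13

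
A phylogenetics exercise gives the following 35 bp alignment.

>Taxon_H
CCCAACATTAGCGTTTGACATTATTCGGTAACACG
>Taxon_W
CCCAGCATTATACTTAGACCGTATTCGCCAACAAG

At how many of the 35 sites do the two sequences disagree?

10

Differing sites — 5:A/G; 11:G/T; 12:C/A; 13:G/C; 16:T/A; 20:A/C; 21:T/G; 28:G/C; 29:T/C; 34:C/A.
That gives 10 mismatches out of 35 aligned sites, so the Hamming distance is 10.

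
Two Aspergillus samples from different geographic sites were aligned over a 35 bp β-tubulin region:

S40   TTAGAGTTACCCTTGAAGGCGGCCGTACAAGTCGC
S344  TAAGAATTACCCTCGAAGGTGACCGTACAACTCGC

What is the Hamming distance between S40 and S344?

6

The sequences differ at positions 2 (T/A), 6 (G/A), 14 (T/C), 20 (C/T), 22 (G/A), 31 (G/C).
That gives 6 mismatches out of 35 aligned sites, so the Hamming distance is 6.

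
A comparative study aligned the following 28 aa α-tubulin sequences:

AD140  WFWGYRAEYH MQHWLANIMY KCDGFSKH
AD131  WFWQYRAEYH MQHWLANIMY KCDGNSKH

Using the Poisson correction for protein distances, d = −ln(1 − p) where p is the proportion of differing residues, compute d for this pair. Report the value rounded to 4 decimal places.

The sequences differ at positions 4 (G/Q), 25 (F/N).
p = 2/28 = 0.071429.
d = −ln(1 − 0.071429) = −ln(0.928571) = 0.0741.

0.0741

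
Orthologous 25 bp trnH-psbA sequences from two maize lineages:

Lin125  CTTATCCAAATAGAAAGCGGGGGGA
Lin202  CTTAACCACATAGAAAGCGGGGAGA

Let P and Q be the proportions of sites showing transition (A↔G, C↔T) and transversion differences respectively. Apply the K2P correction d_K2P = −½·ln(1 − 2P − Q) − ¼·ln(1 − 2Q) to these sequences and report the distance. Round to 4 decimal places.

0.1308

Differing sites — 5:T/A (Tv); 9:A/C (Tv); 23:G/A (Ti).
Of the 3 differences, 1 transition and 2 transversions over 25 sites: P = 1/25 = 0.040000, Q = 2/25 = 0.080000.
d = −0.5·ln(0.840000) − 0.25·ln(0.840000) = −0.5·(-0.174353) − 0.25·(-0.174353) = 0.1308.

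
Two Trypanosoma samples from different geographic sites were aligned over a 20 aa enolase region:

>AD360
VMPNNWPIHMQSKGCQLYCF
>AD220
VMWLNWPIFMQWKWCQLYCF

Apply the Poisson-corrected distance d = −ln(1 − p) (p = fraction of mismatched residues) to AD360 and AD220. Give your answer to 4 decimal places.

Mismatches occur at site 3 (P↔W), site 4 (N↔L), site 9 (H↔F), site 12 (S↔W), site 14 (G↔W).
p = 5/20 = 0.250000.
d = −ln(1 − 0.250000) = −ln(0.750000) = 0.2877.

0.2877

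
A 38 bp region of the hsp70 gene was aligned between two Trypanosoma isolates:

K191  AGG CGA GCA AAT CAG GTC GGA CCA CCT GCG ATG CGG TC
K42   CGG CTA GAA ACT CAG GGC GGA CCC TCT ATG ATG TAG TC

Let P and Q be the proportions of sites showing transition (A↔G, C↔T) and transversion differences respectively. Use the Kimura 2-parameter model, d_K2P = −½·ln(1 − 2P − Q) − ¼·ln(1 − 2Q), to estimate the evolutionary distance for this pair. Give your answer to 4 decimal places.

0.3681

The sequences differ at positions 1 (A/C, transversion), 5 (G/T, transversion), 8 (C/A, transversion), 11 (A/C, transversion), 17 (T/G, transversion), 24 (A/C, transversion), 25 (C/T, transition), 28 (G/A, transition), 29 (C/T, transition), 34 (C/T, transition), 35 (G/A, transition).
Of the 11 differences, 5 transitions and 6 transversions over 38 sites: P = 5/38 = 0.131579, Q = 6/38 = 0.157895.
d = −0.5·ln(0.578947) − 0.25·ln(0.684210) = −0.5·(-0.546544) − 0.25·(-0.379490) = 0.3681.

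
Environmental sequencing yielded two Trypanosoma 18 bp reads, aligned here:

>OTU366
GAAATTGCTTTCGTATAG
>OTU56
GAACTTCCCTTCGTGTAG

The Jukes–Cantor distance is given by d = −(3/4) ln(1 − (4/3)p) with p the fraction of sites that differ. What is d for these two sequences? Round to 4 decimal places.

Differing sites — 4:A/C; 7:G/C; 9:T/C; 15:A/G.
p = 4/18 = 0.222222.
d = −0.75 · ln(1 − (4/3)·0.222222) = −0.75 · ln(0.703704) = −0.75 · (-0.351397) = 0.2635.

0.2635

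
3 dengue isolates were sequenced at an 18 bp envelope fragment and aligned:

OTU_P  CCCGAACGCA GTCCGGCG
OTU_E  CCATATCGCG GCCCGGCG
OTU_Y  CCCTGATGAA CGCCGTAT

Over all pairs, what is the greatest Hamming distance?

11

Pairwise Hamming distances:
  OTU_P vs OTU_E: 5
  OTU_P vs OTU_Y: 9
  OTU_E vs OTU_Y: 11
The largest is 11, between OTU_E and OTU_Y.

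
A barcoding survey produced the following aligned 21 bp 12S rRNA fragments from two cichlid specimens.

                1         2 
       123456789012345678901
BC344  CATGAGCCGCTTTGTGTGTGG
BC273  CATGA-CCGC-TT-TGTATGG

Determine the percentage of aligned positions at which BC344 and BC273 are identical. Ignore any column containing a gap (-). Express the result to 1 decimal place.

94.4%

Excluding the 3 gap columns leaves 18 comparable sites.
Differing sites — 18:G/A.
17 of the 18 comparable sites match, so the percent identity is 17/18 × 100 = 94.4%.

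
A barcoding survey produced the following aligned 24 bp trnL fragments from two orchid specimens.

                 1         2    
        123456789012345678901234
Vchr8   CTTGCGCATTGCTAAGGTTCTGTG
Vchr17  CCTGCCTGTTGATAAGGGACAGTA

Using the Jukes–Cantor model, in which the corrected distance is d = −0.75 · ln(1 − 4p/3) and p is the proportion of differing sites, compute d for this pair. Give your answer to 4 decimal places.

0.5199

Mismatches occur at site 2 (T→C), site 6 (G→C), site 7 (C→T), site 8 (A→G), site 12 (C→A), site 18 (T→G), site 19 (T→A), site 21 (T→A), site 24 (G→A).
p = 9/24 = 0.375000.
d = −0.75 · ln(1 − (4/3)·0.375000) = −0.75 · ln(0.500000) = −0.75 · (-0.693147) = 0.5199.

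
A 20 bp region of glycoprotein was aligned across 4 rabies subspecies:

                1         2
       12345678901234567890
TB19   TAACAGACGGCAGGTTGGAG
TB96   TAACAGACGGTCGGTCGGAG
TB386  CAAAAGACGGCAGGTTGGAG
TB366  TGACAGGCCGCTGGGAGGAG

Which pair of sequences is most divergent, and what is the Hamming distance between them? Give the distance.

Pairwise Hamming distances:
  TB19 vs TB96: 3
  TB19 vs TB386: 2
  TB19 vs TB366: 6
  TB96 vs TB386: 5
  TB96 vs TB366: 7
  TB386 vs TB366: 8
The largest is 8, between TB386 and TB366.

8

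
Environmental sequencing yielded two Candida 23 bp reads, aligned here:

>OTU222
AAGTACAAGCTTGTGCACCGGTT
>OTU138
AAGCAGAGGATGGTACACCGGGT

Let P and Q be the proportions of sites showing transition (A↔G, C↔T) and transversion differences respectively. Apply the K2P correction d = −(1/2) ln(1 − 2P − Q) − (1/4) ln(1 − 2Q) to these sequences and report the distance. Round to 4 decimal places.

0.3921

Mismatches occur at site 4 (T→C, transition), site 6 (C→G, transversion), site 8 (A→G, transition), site 10 (C→A, transversion), site 12 (T→G, transversion), site 15 (G→A, transition), site 22 (T→G, transversion).
Of the 7 differences, 3 transitions and 4 transversions over 23 sites: P = 3/23 = 0.130435, Q = 4/23 = 0.173913.
d = −0.5·ln(0.565217) − 0.25·ln(0.652174) = −0.5·(-0.570546) − 0.25·(-0.427444) = 0.3921.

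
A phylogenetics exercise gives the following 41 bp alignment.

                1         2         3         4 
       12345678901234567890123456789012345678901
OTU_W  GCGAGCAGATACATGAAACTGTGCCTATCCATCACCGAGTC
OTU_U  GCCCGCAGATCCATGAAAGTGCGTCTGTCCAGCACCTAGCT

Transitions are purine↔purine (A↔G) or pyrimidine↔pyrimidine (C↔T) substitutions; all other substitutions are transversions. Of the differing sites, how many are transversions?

6

Mismatches occur at site 3 (G↔C, transversion), site 4 (A↔C, transversion), site 11 (A↔C, transversion), site 19 (C↔G, transversion), site 22 (T↔C, transition), site 24 (C↔T, transition), site 27 (A↔G, transition), site 32 (T↔G, transversion), site 37 (G↔T, transversion), site 40 (T↔C, transition), site 41 (C↔T, transition).
Of the 11 differences, 5 transitions and 6 transversions, so the answer is 6.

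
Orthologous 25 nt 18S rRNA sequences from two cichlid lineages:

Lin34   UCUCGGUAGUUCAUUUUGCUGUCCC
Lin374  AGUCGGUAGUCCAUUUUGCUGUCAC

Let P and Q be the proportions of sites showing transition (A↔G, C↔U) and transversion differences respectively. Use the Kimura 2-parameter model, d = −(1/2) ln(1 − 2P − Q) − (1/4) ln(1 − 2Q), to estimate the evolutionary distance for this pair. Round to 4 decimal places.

0.1802

The sequences differ at positions 1 (U/A, transversion), 2 (C/G, transversion), 11 (U/C, transition), 24 (C/A, transversion).
Of the 4 differences, 1 transition and 3 transversions over 25 sites: P = 1/25 = 0.040000, Q = 3/25 = 0.120000.
d = −0.5·ln(0.800000) − 0.25·ln(0.760000) = −0.5·(-0.223144) − 0.25·(-0.274437) = 0.1802.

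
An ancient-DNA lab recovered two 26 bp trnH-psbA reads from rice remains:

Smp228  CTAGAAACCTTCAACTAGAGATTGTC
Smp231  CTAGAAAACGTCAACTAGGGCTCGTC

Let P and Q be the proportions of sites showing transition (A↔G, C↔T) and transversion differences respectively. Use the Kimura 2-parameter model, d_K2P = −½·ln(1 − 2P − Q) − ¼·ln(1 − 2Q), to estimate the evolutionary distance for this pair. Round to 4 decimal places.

0.2224

The sequences differ at positions 8 (C/A, transversion), 10 (T/G, transversion), 19 (A/G, transition), 21 (A/C, transversion), 23 (T/C, transition).
Of the 5 differences, 2 transitions and 3 transversions over 26 sites: P = 2/26 = 0.076923, Q = 3/26 = 0.115385.
d = −0.5·ln(0.730769) − 0.25·ln(0.769230) = −0.5·(-0.313658) − 0.25·(-0.262365) = 0.2224.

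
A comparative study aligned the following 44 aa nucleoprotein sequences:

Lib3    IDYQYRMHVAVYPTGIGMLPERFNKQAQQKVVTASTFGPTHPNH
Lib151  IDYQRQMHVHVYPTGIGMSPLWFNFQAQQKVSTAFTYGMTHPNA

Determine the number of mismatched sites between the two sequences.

12

Mismatches occur at site 5 (Y↔R), site 6 (R↔Q), site 10 (A↔H), site 19 (L↔S), site 21 (E↔L), site 22 (R↔W), site 25 (K↔F), site 32 (V↔S), site 35 (S↔F), site 37 (F↔Y), site 39 (P↔M), site 44 (H↔A).
That gives 12 mismatches out of 44 aligned sites, so the Hamming distance is 12.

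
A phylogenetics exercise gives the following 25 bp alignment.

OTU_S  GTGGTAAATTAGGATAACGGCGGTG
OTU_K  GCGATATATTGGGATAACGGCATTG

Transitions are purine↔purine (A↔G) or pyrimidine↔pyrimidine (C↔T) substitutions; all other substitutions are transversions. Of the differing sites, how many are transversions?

2

Differing sites — 2:T/C (Ti); 4:G/A (Ti); 7:A/T (Tv); 11:A/G (Ti); 22:G/A (Ti); 23:G/T (Tv).
Of the 6 differences, 4 transitions and 2 transversions, so the answer is 2.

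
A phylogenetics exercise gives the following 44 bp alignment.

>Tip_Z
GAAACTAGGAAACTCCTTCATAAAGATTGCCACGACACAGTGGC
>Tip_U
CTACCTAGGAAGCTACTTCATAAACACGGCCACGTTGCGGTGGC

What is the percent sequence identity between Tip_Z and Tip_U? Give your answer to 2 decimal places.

72.73%

Mismatches occur at site 1 (G→C), site 2 (A→T), site 4 (A→C), site 12 (A→G), site 15 (C→A), site 25 (G→C), site 27 (T→C), site 28 (T→G), site 35 (A→T), site 36 (C→T), site 37 (A→G), site 39 (A→G).
32 of the 44 sites match, so the percent identity is 32/44 × 100 = 72.73%.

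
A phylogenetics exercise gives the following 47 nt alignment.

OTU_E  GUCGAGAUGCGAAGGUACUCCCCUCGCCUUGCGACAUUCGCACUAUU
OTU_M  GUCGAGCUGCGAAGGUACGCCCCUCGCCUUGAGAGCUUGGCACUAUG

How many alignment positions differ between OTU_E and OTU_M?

7

The sequences differ at positions 7 (A/C), 19 (U/G), 32 (C/A), 35 (C/G), 36 (A/C), 39 (C/G), 47 (U/G).
That gives 7 mismatches out of 47 aligned sites, so the Hamming distance is 7.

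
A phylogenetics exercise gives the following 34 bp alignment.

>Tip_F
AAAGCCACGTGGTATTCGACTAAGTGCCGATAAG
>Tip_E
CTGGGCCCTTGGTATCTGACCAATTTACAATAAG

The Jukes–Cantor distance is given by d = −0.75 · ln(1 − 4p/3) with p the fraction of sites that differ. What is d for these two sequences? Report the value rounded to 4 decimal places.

Differing sites — 1:A/C; 2:A/T; 3:A/G; 5:C/G; 7:A/C; 9:G/T; 16:T/C; 17:C/T; 21:T/C; 24:G/T; 26:G/T; 27:C/A; 29:G/A.
p = 13/34 = 0.382353.
d = −0.75 · ln(1 − (4/3)·0.382353) = −0.75 · ln(0.490196) = −0.75 · (-0.712950) = 0.5347.

0.5347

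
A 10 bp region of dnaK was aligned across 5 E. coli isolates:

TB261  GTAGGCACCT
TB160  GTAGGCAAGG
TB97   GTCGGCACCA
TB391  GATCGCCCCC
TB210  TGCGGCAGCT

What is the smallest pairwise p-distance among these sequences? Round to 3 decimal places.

0.200

Pairwise Hamming distances:
  TB261 vs TB160: 3
  TB261 vs TB97: 2
  TB261 vs TB391: 5
  TB261 vs TB210: 4
  TB160 vs TB97: 4
  TB160 vs TB391: 7
  TB160 vs TB210: 6
  TB97 vs TB391: 5
  TB97 vs TB210: 4
  TB391 vs TB210: 7
The smallest is 2 mismatches, between TB261 and TB97; p = 2/10 = 0.200.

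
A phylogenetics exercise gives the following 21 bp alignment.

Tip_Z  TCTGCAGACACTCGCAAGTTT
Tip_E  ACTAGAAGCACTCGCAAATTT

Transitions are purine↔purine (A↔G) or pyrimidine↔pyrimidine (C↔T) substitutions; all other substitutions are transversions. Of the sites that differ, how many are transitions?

4

The sequences differ at positions 1 (T/A, transversion), 4 (G/A, transition), 5 (C/G, transversion), 7 (G/A, transition), 8 (A/G, transition), 18 (G/A, transition).
Of the 6 differences, 4 transitions and 2 transversions, so the answer is 4.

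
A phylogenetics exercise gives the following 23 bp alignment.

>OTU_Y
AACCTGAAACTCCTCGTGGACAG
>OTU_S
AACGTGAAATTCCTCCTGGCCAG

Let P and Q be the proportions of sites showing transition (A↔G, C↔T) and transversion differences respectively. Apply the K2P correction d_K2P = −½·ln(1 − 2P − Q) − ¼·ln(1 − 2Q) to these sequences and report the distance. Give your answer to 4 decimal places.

Mismatches occur at site 4 (C↔G, transversion), site 10 (C↔T, transition), site 16 (G↔C, transversion), site 20 (A↔C, transversion).
Of the 4 differences, 1 transition and 3 transversions over 23 sites: P = 1/23 = 0.043478, Q = 3/23 = 0.130435.
d = −0.5·ln(0.782609) − 0.25·ln(0.739130) = −0.5·(-0.245122) − 0.25·(-0.302281) = 0.1981.

0.1981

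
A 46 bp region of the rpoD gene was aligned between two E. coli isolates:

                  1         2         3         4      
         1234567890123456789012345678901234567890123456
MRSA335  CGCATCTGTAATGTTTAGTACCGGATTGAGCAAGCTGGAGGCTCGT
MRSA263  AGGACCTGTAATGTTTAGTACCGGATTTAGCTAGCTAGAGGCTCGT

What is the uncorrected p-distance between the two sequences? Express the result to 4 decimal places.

The sequences differ at positions 1 (C/A), 3 (C/G), 5 (T/C), 28 (G/T), 32 (A/T), 37 (G/A).
There are 6 differences over 46 sites, so p = 6/46 = 0.1304.

0.1304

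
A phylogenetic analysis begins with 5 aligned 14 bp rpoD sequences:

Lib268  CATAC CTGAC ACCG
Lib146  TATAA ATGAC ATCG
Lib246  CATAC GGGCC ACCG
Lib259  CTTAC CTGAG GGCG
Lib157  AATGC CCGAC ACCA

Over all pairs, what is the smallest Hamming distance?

3

Pairwise Hamming distances:
  Lib268 vs Lib146: 4
  Lib268 vs Lib246: 3
  Lib268 vs Lib259: 4
  Lib268 vs Lib157: 4
  Lib146 vs Lib246: 6
  Lib146 vs Lib259: 7
  Lib146 vs Lib157: 7
  Lib246 vs Lib259: 7
  Lib246 vs Lib157: 6
  Lib259 vs Lib157: 8
The smallest is 3, between Lib268 and Lib246.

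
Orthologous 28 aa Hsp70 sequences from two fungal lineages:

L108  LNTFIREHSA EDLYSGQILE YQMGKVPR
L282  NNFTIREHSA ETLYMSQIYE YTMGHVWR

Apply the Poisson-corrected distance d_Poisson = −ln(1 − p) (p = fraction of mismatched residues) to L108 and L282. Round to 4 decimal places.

The sequences differ at positions 1 (L/N), 3 (T/F), 4 (F/T), 12 (D/T), 15 (S/M), 16 (G/S), 19 (L/Y), 22 (Q/T), 25 (K/H), 27 (P/W).
p = 10/28 = 0.357143.
d = −ln(1 − 0.357143) = −ln(0.642857) = 0.4418.

0.4418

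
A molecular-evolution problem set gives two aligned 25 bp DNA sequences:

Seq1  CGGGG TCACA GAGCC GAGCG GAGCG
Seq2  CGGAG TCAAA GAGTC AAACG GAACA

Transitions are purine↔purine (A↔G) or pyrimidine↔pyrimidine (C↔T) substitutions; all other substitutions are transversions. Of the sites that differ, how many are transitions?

Mismatches occur at site 4 (G/A, transition), site 9 (C/A, transversion), site 14 (C/T, transition), site 16 (G/A, transition), site 18 (G/A, transition), site 23 (G/A, transition), site 25 (G/A, transition).
Of the 7 differences, 6 transitions and 1 transversion, so the answer is 6.

6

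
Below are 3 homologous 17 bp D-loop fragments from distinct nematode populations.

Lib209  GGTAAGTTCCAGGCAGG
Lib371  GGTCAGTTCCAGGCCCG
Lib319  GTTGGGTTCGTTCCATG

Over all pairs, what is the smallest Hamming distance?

3

Pairwise Hamming distances:
  Lib209 vs Lib371: 3
  Lib209 vs Lib319: 8
  Lib371 vs Lib319: 9
The smallest is 3, between Lib209 and Lib371.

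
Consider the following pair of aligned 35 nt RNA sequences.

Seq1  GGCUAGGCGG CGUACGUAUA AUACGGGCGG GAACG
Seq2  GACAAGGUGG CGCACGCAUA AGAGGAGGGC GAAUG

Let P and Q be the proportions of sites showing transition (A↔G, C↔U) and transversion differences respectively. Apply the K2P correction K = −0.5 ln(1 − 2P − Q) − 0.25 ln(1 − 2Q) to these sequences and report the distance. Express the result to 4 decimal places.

Differing sites — 2:G/A (Ti); 4:U/A (Tv); 8:C/U (Ti); 13:U/C (Ti); 17:U/C (Ti); 22:U/G (Tv); 24:C/G (Tv); 26:G/A (Ti); 28:C/G (Tv); 30:G/C (Tv); 34:C/U (Ti).
Of the 11 differences, 6 transitions and 5 transversions over 35 sites: P = 6/35 = 0.171429, Q = 5/35 = 0.142857.
d = −0.5·ln(0.514285) − 0.25·ln(0.714286) = −0.5·(-0.664978) − 0.25·(-0.336472) = 0.4166.

0.4166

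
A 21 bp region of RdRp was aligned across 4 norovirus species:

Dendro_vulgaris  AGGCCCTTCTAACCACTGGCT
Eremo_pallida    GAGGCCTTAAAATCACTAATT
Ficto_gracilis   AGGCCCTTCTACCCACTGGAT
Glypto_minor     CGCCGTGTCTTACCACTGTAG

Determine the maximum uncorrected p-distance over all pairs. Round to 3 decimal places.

Pairwise Hamming distances:
  Dendro_vulgaris vs Eremo_pallida: 9
  Dendro_vulgaris vs Ficto_gracilis: 2
  Dendro_vulgaris vs Glypto_minor: 9
  Eremo_pallida vs Ficto_gracilis: 10
  Eremo_pallida vs Glypto_minor: 15
  Ficto_gracilis vs Glypto_minor: 9
The largest is 15 mismatches, between Eremo_pallida and Glypto_minor; p = 15/21 = 0.714.

0.714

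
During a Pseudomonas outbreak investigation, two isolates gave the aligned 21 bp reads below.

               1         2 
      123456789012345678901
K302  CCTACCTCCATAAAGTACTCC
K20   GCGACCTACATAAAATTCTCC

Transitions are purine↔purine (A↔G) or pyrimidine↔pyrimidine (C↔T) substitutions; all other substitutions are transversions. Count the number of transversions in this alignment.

4

Mismatches occur at site 1 (C↔G, transversion), site 3 (T↔G, transversion), site 8 (C↔A, transversion), site 15 (G↔A, transition), site 17 (A↔T, transversion).
Of the 5 differences, 1 transition and 4 transversions, so the answer is 4.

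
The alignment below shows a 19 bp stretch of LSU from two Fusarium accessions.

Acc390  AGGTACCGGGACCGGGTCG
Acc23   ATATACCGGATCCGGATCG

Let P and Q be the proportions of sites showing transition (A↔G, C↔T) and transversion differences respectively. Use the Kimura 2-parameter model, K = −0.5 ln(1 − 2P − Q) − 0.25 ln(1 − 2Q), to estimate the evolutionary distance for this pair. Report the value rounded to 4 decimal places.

Differing sites — 2:G/T (Tv); 3:G/A (Ti); 10:G/A (Ti); 11:A/T (Tv); 16:G/A (Ti).
Of the 5 differences, 3 transitions and 2 transversions over 19 sites: P = 3/19 = 0.157895, Q = 2/19 = 0.105263.
d = −0.5·ln(0.578947) − 0.25·ln(0.789474) = −0.5·(-0.546544) − 0.25·(-0.236388) = 0.3324.

0.3324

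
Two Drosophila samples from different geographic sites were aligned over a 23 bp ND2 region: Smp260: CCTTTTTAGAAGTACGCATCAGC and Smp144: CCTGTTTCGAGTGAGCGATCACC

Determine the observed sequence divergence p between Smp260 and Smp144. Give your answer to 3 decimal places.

0.391

Differing sites — 4:T/G; 8:A/C; 11:A/G; 12:G/T; 13:T/G; 15:C/G; 16:G/C; 17:C/G; 22:G/C.
There are 9 differences over 23 sites, so p = 9/23 = 0.391.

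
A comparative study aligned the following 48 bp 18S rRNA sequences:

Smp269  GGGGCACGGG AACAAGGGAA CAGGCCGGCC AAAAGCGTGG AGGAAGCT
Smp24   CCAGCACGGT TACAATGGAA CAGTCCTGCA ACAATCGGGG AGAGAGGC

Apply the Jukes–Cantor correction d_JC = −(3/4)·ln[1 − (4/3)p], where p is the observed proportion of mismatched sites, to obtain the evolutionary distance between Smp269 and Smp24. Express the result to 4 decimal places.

Differing sites — 1:G/C; 2:G/C; 3:G/A; 10:G/T; 11:A/T; 16:G/T; 24:G/T; 27:G/T; 30:C/A; 32:A/C; 35:G/T; 38:T/G; 43:G/A; 44:A/G; 47:C/G; 48:T/C.
p = 16/48 = 0.333333.
d = −0.75 · ln(1 − (4/3)·0.333333) = −0.75 · ln(0.555556) = −0.75 · (-0.587786) = 0.4408.

0.4408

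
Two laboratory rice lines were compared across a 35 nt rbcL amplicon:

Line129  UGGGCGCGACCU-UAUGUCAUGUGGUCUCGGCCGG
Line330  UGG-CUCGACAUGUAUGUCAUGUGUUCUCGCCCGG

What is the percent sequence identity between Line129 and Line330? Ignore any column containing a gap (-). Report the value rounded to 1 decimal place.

87.9%

Excluding the 2 gap columns leaves 33 comparable sites.
Differing sites — 6:G/U; 11:C/A; 25:G/U; 31:G/C.
29 of the 33 comparable sites match, so the percent identity is 29/33 × 100 = 87.9%.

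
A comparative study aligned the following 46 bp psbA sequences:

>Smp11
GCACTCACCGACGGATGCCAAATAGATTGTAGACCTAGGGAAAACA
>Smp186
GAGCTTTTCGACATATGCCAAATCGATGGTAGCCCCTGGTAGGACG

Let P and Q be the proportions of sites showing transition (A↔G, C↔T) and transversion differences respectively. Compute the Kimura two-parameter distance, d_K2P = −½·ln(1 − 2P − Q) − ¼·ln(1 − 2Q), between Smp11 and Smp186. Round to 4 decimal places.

0.4757

The sequences differ at positions 2 (C/A, transversion), 3 (A/G, transition), 6 (C/T, transition), 7 (A/T, transversion), 8 (C/T, transition), 13 (G/A, transition), 14 (G/T, transversion), 24 (A/C, transversion), 28 (T/G, transversion), 33 (A/C, transversion), 36 (T/C, transition), 37 (A/T, transversion), 40 (G/T, transversion), 42 (A/G, transition), 43 (A/G, transition), 46 (A/G, transition).
Of the 16 differences, 8 transitions and 8 transversions over 46 sites: P = 8/46 = 0.173913, Q = 8/46 = 0.173913.
d = −0.5·ln(0.478261) − 0.25·ln(0.652174) = −0.5·(-0.737599) − 0.25·(-0.427444) = 0.4757.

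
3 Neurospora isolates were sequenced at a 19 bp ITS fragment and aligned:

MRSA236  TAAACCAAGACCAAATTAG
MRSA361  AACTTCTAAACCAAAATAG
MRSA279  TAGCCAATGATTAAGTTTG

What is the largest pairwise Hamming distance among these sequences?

Pairwise Hamming distances:
  MRSA236 vs MRSA361: 7
  MRSA236 vs MRSA279: 8
  MRSA361 vs MRSA279: 13
The largest is 13, between MRSA361 and MRSA279.

13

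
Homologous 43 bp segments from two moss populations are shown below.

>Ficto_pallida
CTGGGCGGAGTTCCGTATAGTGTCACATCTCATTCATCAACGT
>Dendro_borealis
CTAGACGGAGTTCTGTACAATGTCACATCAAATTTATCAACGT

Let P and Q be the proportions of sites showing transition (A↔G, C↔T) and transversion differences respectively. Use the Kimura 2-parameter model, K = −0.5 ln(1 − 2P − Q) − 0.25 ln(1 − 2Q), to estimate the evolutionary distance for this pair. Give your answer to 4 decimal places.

0.2214

Mismatches occur at site 3 (G→A, transition), site 5 (G→A, transition), site 14 (C→T, transition), site 18 (T→C, transition), site 20 (G→A, transition), site 30 (T→A, transversion), site 31 (C→A, transversion), site 35 (C→T, transition).
Of the 8 differences, 6 transitions and 2 transversions over 43 sites: P = 6/43 = 0.139535, Q = 2/43 = 0.046512.
d = −0.5·ln(0.674418) − 0.25·ln(0.906976) = −0.5·(-0.393905) − 0.25·(-0.097639) = 0.2214.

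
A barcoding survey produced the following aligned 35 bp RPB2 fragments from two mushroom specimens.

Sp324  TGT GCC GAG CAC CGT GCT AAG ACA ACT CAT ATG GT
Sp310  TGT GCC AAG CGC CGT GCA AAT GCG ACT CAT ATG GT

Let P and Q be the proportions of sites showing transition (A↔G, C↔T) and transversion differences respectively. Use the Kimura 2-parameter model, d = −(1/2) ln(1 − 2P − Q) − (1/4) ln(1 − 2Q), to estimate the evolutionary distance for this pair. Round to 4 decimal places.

0.1986

Mismatches occur at site 7 (G→A, transition), site 11 (A→G, transition), site 18 (T→A, transversion), site 21 (G→T, transversion), site 22 (A→G, transition), site 24 (A→G, transition).
Of the 6 differences, 4 transitions and 2 transversions over 35 sites: P = 4/35 = 0.114286, Q = 2/35 = 0.057143.
d = −0.5·ln(0.714285) − 0.25·ln(0.885714) = −0.5·(-0.336473) − 0.25·(-0.121361) = 0.1986.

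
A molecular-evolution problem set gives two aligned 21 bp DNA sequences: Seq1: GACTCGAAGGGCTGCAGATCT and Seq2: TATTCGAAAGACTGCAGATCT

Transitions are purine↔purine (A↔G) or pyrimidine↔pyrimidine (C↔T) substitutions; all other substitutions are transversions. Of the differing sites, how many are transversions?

Mismatches occur at site 1 (G/T, transversion), site 3 (C/T, transition), site 9 (G/A, transition), site 11 (G/A, transition).
Of the 4 differences, 3 transitions and 1 transversion, so the answer is 1.

1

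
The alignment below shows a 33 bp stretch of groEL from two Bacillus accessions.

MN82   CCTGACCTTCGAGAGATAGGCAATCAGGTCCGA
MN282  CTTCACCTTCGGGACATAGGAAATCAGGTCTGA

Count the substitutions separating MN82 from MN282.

6

The sequences differ at positions 2 (C/T), 4 (G/C), 12 (A/G), 15 (G/C), 21 (C/A), 31 (C/T).
That gives 6 mismatches out of 33 aligned sites, so the Hamming distance is 6.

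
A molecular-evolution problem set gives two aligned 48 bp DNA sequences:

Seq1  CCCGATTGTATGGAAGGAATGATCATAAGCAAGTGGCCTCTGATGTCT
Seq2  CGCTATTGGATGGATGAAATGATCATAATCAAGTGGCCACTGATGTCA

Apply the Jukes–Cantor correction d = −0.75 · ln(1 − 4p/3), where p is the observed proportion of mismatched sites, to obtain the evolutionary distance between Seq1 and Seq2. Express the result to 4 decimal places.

0.1885

Mismatches occur at site 2 (C→G), site 4 (G→T), site 9 (T→G), site 15 (A→T), site 17 (G→A), site 29 (G→T), site 39 (T→A), site 48 (T→A).
p = 8/48 = 0.166667.
d = −0.75 · ln(1 − (4/3)·0.166667) = −0.75 · ln(0.777777) = −0.75 · (-0.251315) = 0.1885.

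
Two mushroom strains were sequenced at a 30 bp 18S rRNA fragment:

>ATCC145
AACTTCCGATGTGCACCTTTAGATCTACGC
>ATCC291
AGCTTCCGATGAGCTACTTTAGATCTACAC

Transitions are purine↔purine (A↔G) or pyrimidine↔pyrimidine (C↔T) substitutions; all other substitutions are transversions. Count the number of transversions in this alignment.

Mismatches occur at site 2 (A↔G, transition), site 12 (T↔A, transversion), site 15 (A↔T, transversion), site 16 (C↔A, transversion), site 29 (G↔A, transition).
Of the 5 differences, 2 transitions and 3 transversions, so the answer is 3.

3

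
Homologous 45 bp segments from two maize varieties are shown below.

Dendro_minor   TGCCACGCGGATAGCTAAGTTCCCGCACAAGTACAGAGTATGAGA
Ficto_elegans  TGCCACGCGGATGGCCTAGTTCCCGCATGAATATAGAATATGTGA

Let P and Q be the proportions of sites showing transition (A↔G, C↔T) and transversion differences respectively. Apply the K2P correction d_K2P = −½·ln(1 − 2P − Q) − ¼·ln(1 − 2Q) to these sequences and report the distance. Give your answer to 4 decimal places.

0.2430

Mismatches occur at site 13 (A↔G, transition), site 16 (T↔C, transition), site 17 (A↔T, transversion), site 28 (C↔T, transition), site 29 (A↔G, transition), site 31 (G↔A, transition), site 34 (C↔T, transition), site 38 (G↔A, transition), site 43 (A↔T, transversion).
Of the 9 differences, 7 transitions and 2 transversions over 45 sites: P = 7/45 = 0.155556, Q = 2/45 = 0.044444.
d = −0.5·ln(0.644444) − 0.25·ln(0.911112) = −0.5·(-0.439367) − 0.25·(-0.093089) = 0.2430.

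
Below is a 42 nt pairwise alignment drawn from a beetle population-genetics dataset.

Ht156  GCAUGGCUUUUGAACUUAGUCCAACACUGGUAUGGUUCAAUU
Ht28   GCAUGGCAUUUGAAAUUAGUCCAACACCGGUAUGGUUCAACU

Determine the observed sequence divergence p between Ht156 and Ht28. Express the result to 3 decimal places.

0.095

Mismatches occur at site 8 (U/A), site 15 (C/A), site 28 (U/C), site 41 (U/C).
There are 4 differences over 42 sites, so p = 4/42 = 0.095.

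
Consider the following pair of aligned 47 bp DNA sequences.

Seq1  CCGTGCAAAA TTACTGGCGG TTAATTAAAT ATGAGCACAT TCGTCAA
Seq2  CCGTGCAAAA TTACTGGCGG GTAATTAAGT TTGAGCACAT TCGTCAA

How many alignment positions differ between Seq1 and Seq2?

The sequences differ at positions 21 (T/G), 29 (A/G), 31 (A/T).
That gives 3 mismatches out of 47 aligned sites, so the Hamming distance is 3.

3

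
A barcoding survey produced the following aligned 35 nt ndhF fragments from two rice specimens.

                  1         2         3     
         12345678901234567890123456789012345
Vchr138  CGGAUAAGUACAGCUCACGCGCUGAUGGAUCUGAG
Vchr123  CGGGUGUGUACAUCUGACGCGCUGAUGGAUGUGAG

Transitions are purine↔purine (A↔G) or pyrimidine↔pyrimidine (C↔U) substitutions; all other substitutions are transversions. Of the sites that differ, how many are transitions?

The sequences differ at positions 4 (A/G, transition), 6 (A/G, transition), 7 (A/U, transversion), 13 (G/U, transversion), 16 (C/G, transversion), 31 (C/G, transversion).
Of the 6 differences, 2 transitions and 4 transversions, so the answer is 2.

2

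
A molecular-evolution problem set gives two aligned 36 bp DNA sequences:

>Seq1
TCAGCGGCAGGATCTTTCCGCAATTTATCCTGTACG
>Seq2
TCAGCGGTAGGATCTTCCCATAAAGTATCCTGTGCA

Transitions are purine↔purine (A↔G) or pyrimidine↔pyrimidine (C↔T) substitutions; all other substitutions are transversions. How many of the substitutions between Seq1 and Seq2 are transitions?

6

The sequences differ at positions 8 (C/T, transition), 17 (T/C, transition), 20 (G/A, transition), 21 (C/T, transition), 24 (T/A, transversion), 25 (T/G, transversion), 34 (A/G, transition), 36 (G/A, transition).
Of the 8 differences, 6 transitions and 2 transversions, so the answer is 6.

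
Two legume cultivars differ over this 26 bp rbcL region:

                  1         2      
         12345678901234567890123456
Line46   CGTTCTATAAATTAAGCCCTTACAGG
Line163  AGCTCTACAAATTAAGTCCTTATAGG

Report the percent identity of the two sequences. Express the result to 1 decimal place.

The sequences differ at positions 1 (C/A), 3 (T/C), 8 (T/C), 17 (C/T), 23 (C/T).
21 of the 26 sites match, so the percent identity is 21/26 × 100 = 80.8%.

80.8%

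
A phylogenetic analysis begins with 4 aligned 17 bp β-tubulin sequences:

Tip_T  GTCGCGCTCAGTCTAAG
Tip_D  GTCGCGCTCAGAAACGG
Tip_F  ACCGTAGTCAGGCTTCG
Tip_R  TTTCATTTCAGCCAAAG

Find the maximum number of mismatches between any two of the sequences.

Pairwise Hamming distances:
  Tip_T vs Tip_D: 5
  Tip_T vs Tip_F: 8
  Tip_T vs Tip_R: 8
  Tip_D vs Tip_F: 10
  Tip_D vs Tip_R: 10
  Tip_F vs Tip_R: 11
The largest is 11, between Tip_F and Tip_R.

11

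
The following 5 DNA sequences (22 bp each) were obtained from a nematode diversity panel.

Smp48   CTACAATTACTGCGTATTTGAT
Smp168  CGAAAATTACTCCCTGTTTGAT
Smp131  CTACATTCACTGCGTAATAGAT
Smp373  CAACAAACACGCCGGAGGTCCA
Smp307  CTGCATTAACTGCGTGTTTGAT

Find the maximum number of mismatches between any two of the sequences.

Pairwise Hamming distances:
  Smp48 vs Smp168: 5
  Smp48 vs Smp131: 4
  Smp48 vs Smp373: 11
  Smp48 vs Smp307: 4
  Smp168 vs Smp131: 9
  Smp168 vs Smp373: 13
  Smp168 vs Smp307: 7
  Smp131 vs Smp373: 12
  Smp131 vs Smp307: 5
  Smp373 vs Smp307: 14
The largest is 14, between Smp373 and Smp307.

14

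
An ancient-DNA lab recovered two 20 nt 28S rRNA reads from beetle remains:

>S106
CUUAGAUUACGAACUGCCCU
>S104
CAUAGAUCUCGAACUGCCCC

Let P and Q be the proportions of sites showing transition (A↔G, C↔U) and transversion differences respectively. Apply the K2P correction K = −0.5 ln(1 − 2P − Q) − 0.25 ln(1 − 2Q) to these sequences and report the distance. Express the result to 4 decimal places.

0.2341

Differing sites — 2:U/A (Tv); 8:U/C (Ti); 9:A/U (Tv); 20:U/C (Ti).
Of the 4 differences, 2 transitions and 2 transversions over 20 sites: P = 2/20 = 0.100000, Q = 2/20 = 0.100000.
d = −0.5·ln(0.700000) − 0.25·ln(0.800000) = −0.5·(-0.356675) − 0.25·(-0.223144) = 0.2341.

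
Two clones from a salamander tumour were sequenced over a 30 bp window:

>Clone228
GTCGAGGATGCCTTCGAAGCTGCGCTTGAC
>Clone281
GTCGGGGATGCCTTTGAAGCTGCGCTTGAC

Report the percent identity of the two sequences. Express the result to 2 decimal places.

The sequences differ at positions 5 (A/G), 15 (C/T).
28 of the 30 sites match, so the percent identity is 28/30 × 100 = 93.33%.

93.33%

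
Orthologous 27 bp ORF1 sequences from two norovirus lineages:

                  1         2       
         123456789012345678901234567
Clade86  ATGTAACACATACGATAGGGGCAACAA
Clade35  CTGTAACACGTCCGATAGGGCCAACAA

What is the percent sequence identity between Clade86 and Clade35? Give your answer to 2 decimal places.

The sequences differ at positions 1 (A/C), 10 (A/G), 12 (A/C), 21 (G/C).
23 of the 27 sites match, so the percent identity is 23/27 × 100 = 85.19%.

85.19%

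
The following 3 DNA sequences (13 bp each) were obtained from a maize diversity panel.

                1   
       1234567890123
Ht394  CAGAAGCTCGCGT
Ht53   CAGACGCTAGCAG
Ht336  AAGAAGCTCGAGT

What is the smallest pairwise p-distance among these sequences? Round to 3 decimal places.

0.154

Pairwise Hamming distances:
  Ht394 vs Ht53: 4
  Ht394 vs Ht336: 2
  Ht53 vs Ht336: 6
The smallest is 2 mismatches, between Ht394 and Ht336; p = 2/13 = 0.154.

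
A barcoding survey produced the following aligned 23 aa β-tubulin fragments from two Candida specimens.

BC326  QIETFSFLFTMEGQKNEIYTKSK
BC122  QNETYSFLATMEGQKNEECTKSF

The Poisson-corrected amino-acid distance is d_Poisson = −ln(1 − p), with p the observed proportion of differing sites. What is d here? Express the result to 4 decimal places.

0.3023

Differing sites — 2:I/N; 5:F/Y; 9:F/A; 18:I/E; 19:Y/C; 23:K/F.
p = 6/23 = 0.260870.
d = −ln(1 − 0.260870) = −ln(0.739130) = 0.3023.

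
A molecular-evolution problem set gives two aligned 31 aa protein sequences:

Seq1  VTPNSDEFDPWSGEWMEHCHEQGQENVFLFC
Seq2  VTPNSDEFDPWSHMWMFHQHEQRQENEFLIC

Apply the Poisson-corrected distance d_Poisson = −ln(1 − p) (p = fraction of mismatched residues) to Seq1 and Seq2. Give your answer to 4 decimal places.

0.2559

The sequences differ at positions 13 (G/H), 14 (E/M), 17 (E/F), 19 (C/Q), 23 (G/R), 27 (V/E), 30 (F/I).
p = 7/31 = 0.225806.
d = −ln(1 − 0.225806) = −ln(0.774194) = 0.2559.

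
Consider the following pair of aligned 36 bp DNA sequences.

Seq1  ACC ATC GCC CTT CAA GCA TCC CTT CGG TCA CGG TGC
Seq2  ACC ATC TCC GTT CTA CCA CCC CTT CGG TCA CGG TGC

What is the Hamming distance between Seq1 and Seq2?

Mismatches occur at site 7 (G/T), site 10 (C/G), site 14 (A/T), site 16 (G/C), site 19 (T/C).
That gives 5 mismatches out of 36 aligned sites, so the Hamming distance is 5.

5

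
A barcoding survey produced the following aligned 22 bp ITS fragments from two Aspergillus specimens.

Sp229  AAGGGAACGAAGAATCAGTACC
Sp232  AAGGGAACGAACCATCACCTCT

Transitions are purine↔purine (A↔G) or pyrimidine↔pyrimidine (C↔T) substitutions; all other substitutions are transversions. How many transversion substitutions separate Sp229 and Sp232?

4

The sequences differ at positions 12 (G/C, transversion), 13 (A/C, transversion), 18 (G/C, transversion), 19 (T/C, transition), 20 (A/T, transversion), 22 (C/T, transition).
Of the 6 differences, 2 transitions and 4 transversions, so the answer is 4.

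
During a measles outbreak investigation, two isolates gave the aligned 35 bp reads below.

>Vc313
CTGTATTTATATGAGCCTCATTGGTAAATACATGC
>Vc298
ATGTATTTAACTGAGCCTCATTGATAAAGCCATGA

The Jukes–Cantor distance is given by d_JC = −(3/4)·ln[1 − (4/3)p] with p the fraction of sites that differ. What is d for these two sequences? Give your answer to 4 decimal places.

The sequences differ at positions 1 (C/A), 10 (T/A), 11 (A/C), 24 (G/A), 29 (T/G), 30 (A/C), 35 (C/A).
p = 7/35 = 0.200000.
d = −0.75 · ln(1 − (4/3)·0.200000) = −0.75 · ln(0.733333) = −0.75 · (-0.310155) = 0.2326.

0.2326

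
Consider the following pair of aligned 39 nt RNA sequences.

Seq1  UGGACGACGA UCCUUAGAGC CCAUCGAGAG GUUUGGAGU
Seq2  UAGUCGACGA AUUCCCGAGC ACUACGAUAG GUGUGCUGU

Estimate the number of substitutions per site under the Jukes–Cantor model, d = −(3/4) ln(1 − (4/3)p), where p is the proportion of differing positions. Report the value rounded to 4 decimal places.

The sequences differ at positions 2 (G/A), 4 (A/U), 11 (U/A), 12 (C/U), 13 (C/U), 14 (U/C), 15 (U/C), 16 (A/C), 21 (C/A), 23 (A/U), 24 (U/A), 28 (G/U), 33 (U/G), 36 (G/C), 37 (A/U).
p = 15/39 = 0.384615.
d = −0.75 · ln(1 − (4/3)·0.384615) = −0.75 · ln(0.487180) = −0.75 · (-0.719122) = 0.5393.

0.5393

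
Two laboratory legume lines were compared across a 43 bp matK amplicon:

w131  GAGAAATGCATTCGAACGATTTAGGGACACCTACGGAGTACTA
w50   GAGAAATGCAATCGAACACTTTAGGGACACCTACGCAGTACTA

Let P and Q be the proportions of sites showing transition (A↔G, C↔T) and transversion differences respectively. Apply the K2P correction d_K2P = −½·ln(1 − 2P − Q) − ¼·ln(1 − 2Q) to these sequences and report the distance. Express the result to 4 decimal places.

0.0994

Differing sites — 11:T/A (Tv); 18:G/A (Ti); 19:A/C (Tv); 36:G/C (Tv).
Of the 4 differences, 1 transition and 3 transversions over 43 sites: P = 1/43 = 0.023256, Q = 3/43 = 0.069767.
d = −0.5·ln(0.883721) − 0.25·ln(0.860466) = −0.5·(-0.123614) − 0.25·(-0.150281) = 0.0994.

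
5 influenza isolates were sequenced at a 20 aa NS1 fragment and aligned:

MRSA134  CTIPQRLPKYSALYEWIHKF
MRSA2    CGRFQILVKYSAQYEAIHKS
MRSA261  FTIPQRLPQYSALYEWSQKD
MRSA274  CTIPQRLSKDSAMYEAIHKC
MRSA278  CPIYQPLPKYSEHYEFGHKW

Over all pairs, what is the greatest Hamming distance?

Pairwise Hamming distances:
  MRSA134 vs MRSA2: 8
  MRSA134 vs MRSA261: 5
  MRSA134 vs MRSA274: 5
  MRSA134 vs MRSA278: 8
  MRSA2 vs MRSA261: 12
  MRSA2 vs MRSA274: 8
  MRSA2 vs MRSA278: 10
  MRSA261 vs MRSA274: 9
  MRSA261 vs MRSA278: 11
  MRSA274 vs MRSA278: 10
The largest is 12, between MRSA2 and MRSA261.

12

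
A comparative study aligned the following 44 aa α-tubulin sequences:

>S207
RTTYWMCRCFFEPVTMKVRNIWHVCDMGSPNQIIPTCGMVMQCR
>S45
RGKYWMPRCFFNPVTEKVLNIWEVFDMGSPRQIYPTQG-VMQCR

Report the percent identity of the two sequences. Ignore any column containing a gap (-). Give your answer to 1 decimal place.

74.4%

Excluding the 1 gap column leaves 43 comparable sites.
The sequences differ at positions 2 (T/G), 3 (T/K), 7 (C/P), 12 (E/N), 16 (M/E), 19 (R/L), 23 (H/E), 25 (C/F), 31 (N/R), 34 (I/Y), 37 (C/Q).
32 of the 43 comparable sites match, so the percent identity is 32/43 × 100 = 74.4%.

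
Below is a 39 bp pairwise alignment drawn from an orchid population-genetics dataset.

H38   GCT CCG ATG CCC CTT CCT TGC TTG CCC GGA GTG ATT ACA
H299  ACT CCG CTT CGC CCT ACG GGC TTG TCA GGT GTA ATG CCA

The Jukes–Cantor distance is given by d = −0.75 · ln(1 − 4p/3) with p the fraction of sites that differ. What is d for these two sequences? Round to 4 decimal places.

Mismatches occur at site 1 (G/A), site 7 (A/C), site 9 (G/T), site 11 (C/G), site 14 (T/C), site 16 (C/A), site 18 (T/G), site 19 (T/G), site 25 (C/T), site 27 (C/A), site 30 (A/T), site 33 (G/A), site 36 (T/G), site 37 (A/C).
p = 14/39 = 0.358974.
d = −0.75 · ln(1 − (4/3)·0.358974) = −0.75 · ln(0.521368) = −0.75 · (-0.651299) = 0.4885.

0.4885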